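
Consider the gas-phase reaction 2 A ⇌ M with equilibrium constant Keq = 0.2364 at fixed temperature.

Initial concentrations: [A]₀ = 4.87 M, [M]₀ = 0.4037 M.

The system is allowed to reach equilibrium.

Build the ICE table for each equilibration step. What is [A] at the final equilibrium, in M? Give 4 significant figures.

Q₀ = 0.01702 vs Keq = 0.2364 ⇒ Q<K, forward
Step 1:
                    A           M
  Initial        4.87      0.4037
  Change       -2.304       1.152
  Equil         2.566       1.556
  solve Keq expr → x = 1.152; check Q = 0.2364

[A]_eq = 2.566 M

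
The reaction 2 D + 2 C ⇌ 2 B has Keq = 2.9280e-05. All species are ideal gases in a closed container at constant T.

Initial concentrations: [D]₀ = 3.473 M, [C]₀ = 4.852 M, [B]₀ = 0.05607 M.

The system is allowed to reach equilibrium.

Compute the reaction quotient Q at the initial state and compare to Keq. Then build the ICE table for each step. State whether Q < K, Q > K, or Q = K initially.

Q₀ = 1.1072e-05; Q < K (proceeds forward)

Q₀ = 1.1072e-05 vs Keq = 2.9280e-05 ⇒ Q<K, forward
Step 1:
                   D          C          B
  init         3.473      4.852    0.05607
  Δ          -0.0336    -0.0336     0.0336
  eq           3.439      4.818    0.08967
  solve Keq expr → x = 0.0168; check Q = 2.9280e-05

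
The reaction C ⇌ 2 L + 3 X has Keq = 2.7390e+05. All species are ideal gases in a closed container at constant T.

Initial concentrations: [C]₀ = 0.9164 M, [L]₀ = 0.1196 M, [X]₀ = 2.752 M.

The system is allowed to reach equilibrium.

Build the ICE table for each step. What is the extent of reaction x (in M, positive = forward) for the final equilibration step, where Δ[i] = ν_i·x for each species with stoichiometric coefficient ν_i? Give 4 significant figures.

Q₀ = 0.3253 vs Keq = 2.7390e+05 ⇒ Q<K, forward
Step 1:
                    C           L           X
  I            0.9164      0.1196       2.752
  C           -0.9141       1.828       2.742
  E          0.002297       1.948       5.494
  solve Keq expr → x = 0.9141; check Q = 2.7390e+05

x = 0.9141 M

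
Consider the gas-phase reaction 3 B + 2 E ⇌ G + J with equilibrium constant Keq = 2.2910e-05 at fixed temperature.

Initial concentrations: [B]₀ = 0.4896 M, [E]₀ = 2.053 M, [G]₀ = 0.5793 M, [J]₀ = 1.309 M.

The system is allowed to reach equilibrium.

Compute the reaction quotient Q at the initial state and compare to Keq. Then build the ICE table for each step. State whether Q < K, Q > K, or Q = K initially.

Q₀ = 1.533 vs Keq = 2.2910e-05 ⇒ Q>K, reverse
Step 1:
                    B           E           G           J
  init         0.4896       2.053      0.5793       1.309
  Δ             1.727       1.152     -0.5758     -0.5758
  eq            2.217       3.205    0.003497      0.7332
  solve Keq expr → x = -0.5758; check Q = 2.2910e-05

Q₀ = 1.533; Q > K (proceeds reverse)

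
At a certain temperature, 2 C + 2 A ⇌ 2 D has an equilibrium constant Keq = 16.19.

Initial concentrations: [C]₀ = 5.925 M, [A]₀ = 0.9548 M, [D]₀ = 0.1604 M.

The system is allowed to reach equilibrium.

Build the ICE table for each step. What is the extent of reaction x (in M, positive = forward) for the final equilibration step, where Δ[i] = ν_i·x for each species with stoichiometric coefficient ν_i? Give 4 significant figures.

Q₀ = 8.0391e-04 vs Keq = 16.19 ⇒ Q<K, forward
Step 1:
                  C         A         D
  Initial     5.925    0.9548    0.1604
  Change    -0.9022   -0.9022    0.9022
  Equil       5.023   0.05258     1.063
  solve Keq expr → x = 0.4511; check Q = 16.19

x = 0.4511 M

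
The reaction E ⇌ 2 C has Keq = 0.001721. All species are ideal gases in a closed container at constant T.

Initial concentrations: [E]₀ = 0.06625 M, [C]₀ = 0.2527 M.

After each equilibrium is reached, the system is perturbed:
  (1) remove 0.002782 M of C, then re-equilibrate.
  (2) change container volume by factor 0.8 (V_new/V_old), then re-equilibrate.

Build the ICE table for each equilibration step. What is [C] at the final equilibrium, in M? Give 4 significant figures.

Q₀ = 0.9639 vs Keq = 0.001721 ⇒ Q>K, reverse
Step 1:
                    E           C
  Initial     0.06625      0.2527
  Change       0.1175     -0.2349
  Equil        0.1837     0.01778
  solve Keq expr → x = -0.1175; check Q = 0.001721
Then remove 0.002782 M of C.
Step 2:
                    E           C
  Initial      0.1837       0.015
  Change    -0.001358    0.002716
  Equil        0.1824     0.01772
  solve Keq expr → x = 0.001358; check Q = 0.001721
Then change container volume by factor 0.8 (V_new/V_old).
Step 3:
                    E           C
  Initial      0.2279     0.02214
  Change     0.001144   -0.002288
  Equil        0.2291     0.01986
  solve Keq expr → x = -0.001144; check Q = 0.001721

[C]_eq = 0.01986 M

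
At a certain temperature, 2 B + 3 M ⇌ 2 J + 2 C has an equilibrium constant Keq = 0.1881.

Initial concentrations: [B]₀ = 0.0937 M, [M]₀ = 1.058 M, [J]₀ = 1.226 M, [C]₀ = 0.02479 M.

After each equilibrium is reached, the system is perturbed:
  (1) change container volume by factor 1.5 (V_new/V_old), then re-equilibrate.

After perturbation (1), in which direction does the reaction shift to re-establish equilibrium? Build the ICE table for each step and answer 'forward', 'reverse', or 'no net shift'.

Q₀ = 0.08884 vs Keq = 0.1881 ⇒ Q<K, forward
Step 1:
                    B           M           J           C
  init         0.0937       1.058       1.226     0.02479
  Δ         -0.007614    -0.01142    0.007614    0.007614
  eq          0.08609       1.047       1.234      0.0324
  solve Keq expr → x = 0.003807; check Q = 0.1881
Then change container volume by factor 1.5 (V_new/V_old).
Step 2:
                    B           M           J           C
  init        0.05739      0.6977      0.8224      0.0216
  Δ          0.002852    0.004278   -0.002852   -0.002852
  eq          0.06024       0.702      0.8196     0.01875
  solve Keq expr → x = -0.001426; check Q = 0.1881

Direction: reverse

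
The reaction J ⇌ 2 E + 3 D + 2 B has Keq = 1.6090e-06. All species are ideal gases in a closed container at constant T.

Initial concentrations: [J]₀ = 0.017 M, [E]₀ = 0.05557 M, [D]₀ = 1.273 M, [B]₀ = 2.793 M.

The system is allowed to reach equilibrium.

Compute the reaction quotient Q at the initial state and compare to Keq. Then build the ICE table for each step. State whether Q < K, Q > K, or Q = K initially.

Q₀ = 2.923 vs Keq = 1.6090e-06 ⇒ Q>K, reverse
Step 1:
                  J         E         D         B
  init        0.017   0.05557     1.273     2.793
  Δ         0.02775  -0.05549  -0.08324  -0.05549
  eq        0.04475 7.5530e-05      1.19     2.738
  solve Keq expr → x = -0.02775; check Q = 1.6090e-06

Q₀ = 2.923; Q > K (proceeds reverse)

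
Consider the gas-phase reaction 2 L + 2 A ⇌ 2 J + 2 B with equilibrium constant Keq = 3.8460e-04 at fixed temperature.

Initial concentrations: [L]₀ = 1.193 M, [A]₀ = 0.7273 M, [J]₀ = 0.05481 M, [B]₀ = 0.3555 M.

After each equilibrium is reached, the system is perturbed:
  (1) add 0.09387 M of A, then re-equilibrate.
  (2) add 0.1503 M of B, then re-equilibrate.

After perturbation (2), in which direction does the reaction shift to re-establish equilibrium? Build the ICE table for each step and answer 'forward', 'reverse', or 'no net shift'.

Direction: reverse

Q₀ = 5.0430e-04 vs Keq = 3.8460e-04 ⇒ Q>K, reverse
Step 1:
                    L           A           J           B
  init          1.193      0.7273     0.05481      0.3555
  Δ          0.005579    0.005579   -0.005579   -0.005579
  eq            1.199      0.7329     0.04923      0.3499
  solve Keq expr → x = -0.00279; check Q = 3.8460e-04
Then add 0.09387 M of A.
Step 2:
                    L           A           J           B
  init          1.199      0.8267     0.04923      0.3499
  Δ         -0.004972   -0.004972    0.004972    0.004972
  eq            1.194      0.8218      0.0542      0.3549
  solve Keq expr → x = 0.002486; check Q = 3.8460e-04
Then add 0.1503 M of B.
Step 3:
                    L           A           J           B
  init          1.194      0.8218      0.0542      0.5052
  Δ           0.01392     0.01392    -0.01392    -0.01392
  eq            1.208      0.8357     0.04028      0.4913
  solve Keq expr → x = -0.00696; check Q = 3.8460e-04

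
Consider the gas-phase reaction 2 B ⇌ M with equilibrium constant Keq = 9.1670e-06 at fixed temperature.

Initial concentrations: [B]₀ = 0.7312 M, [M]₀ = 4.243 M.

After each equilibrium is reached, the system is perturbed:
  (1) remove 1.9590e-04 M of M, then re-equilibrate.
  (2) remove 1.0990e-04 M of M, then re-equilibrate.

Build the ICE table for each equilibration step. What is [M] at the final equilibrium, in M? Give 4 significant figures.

Q₀ = 7.936 vs Keq = 9.1670e-06 ⇒ Q>K, reverse
Step 1:
                  B         M
  I          0.7312     4.243
  C           8.484    -4.242
  E           9.216 7.7854e-04
  solve Keq expr → x = -4.242; check Q = 9.1670e-06
Then remove 1.9590e-04 M of M.
Step 2:
                  B         M
  I           9.216 5.8264e-04
  C       -3.9167e-04 1.9583e-04
  E           9.215 7.7847e-04
  solve Keq expr → x = 1.9583e-04; check Q = 9.1670e-06
Then remove 1.0990e-04 M of M.
Step 3:
                  B         M
  I           9.215 6.6857e-04
  C       -2.1973e-04 1.0986e-04
  E           9.215 7.7843e-04
  solve Keq expr → x = 1.0986e-04; check Q = 9.1670e-06

[M]_eq = 7.7843e-04 M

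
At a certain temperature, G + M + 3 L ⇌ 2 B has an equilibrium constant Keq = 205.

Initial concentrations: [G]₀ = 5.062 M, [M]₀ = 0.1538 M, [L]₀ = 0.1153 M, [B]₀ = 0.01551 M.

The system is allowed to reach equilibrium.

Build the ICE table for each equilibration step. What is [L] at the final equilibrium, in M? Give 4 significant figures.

[L]_eq = 0.03349 M

Q₀ = 0.2016 vs Keq = 205 ⇒ Q<K, forward
Step 1:
                    G           M           L           B
  init          5.062      0.1538      0.1153     0.01551
  Δ          -0.02727    -0.02727    -0.08181     0.05454
  eq            5.035      0.1265     0.03349     0.07005
  solve Keq expr → x = 0.02727; check Q = 205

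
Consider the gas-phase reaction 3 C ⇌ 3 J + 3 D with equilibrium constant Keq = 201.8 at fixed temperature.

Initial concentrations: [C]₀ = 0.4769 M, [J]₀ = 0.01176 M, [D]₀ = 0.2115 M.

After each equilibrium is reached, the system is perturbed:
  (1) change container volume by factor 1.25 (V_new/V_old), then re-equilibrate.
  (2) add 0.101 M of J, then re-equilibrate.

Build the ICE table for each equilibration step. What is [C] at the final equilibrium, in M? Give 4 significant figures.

Q₀ = 1.4186e-07 vs Keq = 201.8 ⇒ Q<K, forward
Step 1:
                    C           J           D
  I            0.4769     0.01176      0.2115
  C           -0.4288      0.4288      0.4288
  E           0.04809      0.4406      0.6403
  solve Keq expr → x = 0.1429; check Q = 201.8
Then change container volume by factor 1.25 (V_new/V_old).
Step 2:
                    C           J           D
  I           0.03848      0.3525      0.5122
  C           -0.0067      0.0067      0.0067
  E           0.03178      0.3592      0.5189
  solve Keq expr → x = 0.002233; check Q = 201.8
Then add 0.101 M of J.
Step 3:
                    C           J           D
  I           0.03178      0.4602      0.5189
  C          0.007666   -0.007666   -0.007666
  E           0.03944      0.4525      0.5113
  solve Keq expr → x = -0.002555; check Q = 201.8

[C]_eq = 0.03944 M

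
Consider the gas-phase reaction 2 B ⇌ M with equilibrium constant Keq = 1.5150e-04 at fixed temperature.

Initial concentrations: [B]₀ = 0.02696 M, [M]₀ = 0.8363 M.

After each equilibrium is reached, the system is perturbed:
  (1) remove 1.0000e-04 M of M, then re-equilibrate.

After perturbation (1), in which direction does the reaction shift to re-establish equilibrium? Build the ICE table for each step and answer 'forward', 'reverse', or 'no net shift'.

Direction: forward

Q₀ = 1151 vs Keq = 1.5150e-04 ⇒ Q>K, reverse
Step 1:
                   B          M
  I          0.02696     0.8363
  C            1.672    -0.8359
  E            1.699 4.3716e-04
  solve Keq expr → x = -0.8359; check Q = 1.5150e-04
Then remove 1.0000e-04 M of M.
Step 2:
                   B          M
  I            1.699 3.3716e-04
  C       -1.9979e-04 9.9897e-05
  E            1.698 4.3706e-04
  solve Keq expr → x = 9.9897e-05; check Q = 1.5150e-04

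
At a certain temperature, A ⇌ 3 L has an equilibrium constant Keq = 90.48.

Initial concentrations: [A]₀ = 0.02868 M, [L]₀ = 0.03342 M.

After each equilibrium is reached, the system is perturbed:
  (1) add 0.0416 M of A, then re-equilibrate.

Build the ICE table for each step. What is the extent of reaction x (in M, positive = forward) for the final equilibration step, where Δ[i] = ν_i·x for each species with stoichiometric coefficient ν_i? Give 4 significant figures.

x = 0.04146 M

Q₀ = 0.001301 vs Keq = 90.48 ⇒ Q<K, forward
Step 1:
                    A           L
  I           0.02868     0.03342
  C          -0.02866     0.08598
  E        1.8815e-05      0.1194
  solve Keq expr → x = 0.02866; check Q = 90.48
Then add 0.0416 M of A.
Step 2:
                    A           L
  I           0.04162      0.1194
  C          -0.04146      0.1244
  E        1.6012e-04      0.2438
  solve Keq expr → x = 0.04146; check Q = 90.48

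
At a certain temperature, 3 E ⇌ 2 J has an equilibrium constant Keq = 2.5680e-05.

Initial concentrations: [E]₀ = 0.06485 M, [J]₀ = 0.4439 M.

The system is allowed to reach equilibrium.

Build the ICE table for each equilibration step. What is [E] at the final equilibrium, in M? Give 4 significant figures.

[E]_eq = 0.726 M

Q₀ = 722.5 vs Keq = 2.5680e-05 ⇒ Q>K, reverse
Step 1:
                   E          J
  init       0.06485     0.4439
  Δ           0.6611    -0.4408
  eq           0.726   0.003135
  solve Keq expr → x = -0.2204; check Q = 2.5680e-05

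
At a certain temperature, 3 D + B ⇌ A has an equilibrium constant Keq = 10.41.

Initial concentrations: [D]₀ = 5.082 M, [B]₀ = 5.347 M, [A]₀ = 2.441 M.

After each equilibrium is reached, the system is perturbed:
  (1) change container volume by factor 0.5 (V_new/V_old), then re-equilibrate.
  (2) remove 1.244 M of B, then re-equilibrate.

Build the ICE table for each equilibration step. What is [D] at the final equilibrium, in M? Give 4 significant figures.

Q₀ = 0.003478 vs Keq = 10.41 ⇒ Q<K, forward
Step 1:
                   D          B          A
  I            5.082      5.347      2.441
  C           -4.617     -1.539      1.539
  E           0.4648      3.808       3.98
  solve Keq expr → x = 1.539; check Q = 10.41
Then change container volume by factor 0.5 (V_new/V_old).
Step 2:
                   D          B          A
  I           0.9296      7.616       7.96
  C          -0.4587    -0.1529     0.1529
  E           0.4709      7.463      8.113
  solve Keq expr → x = 0.1529; check Q = 10.41
Then remove 1.244 M of B.
Step 3:
                   D          B          A
  I           0.4709      6.219      8.113
  C          0.02905   0.009684  -0.009684
  E              0.5      6.229      8.103
  solve Keq expr → x = -0.009684; check Q = 10.41

[D]_eq = 0.5 M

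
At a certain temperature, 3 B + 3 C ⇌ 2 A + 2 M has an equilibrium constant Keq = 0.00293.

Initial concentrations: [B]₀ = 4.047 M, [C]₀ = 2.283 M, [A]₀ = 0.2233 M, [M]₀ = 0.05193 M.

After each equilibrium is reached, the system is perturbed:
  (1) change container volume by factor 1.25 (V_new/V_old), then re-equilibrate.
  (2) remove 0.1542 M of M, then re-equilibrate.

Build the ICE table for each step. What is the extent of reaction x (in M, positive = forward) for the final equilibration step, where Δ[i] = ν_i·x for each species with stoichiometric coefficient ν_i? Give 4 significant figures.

x = 0.02691 M

Q₀ = 1.7049e-07 vs Keq = 0.00293 ⇒ Q<K, forward
Step 1:
                    B           C           A           M
  I             4.047       2.283      0.2233     0.05193
  C           -0.8741     -0.8741      0.5828      0.5828
  E             3.173       1.409      0.8061      0.6347
  solve Keq expr → x = 0.2914; check Q = 0.00293
Then change container volume by factor 1.25 (V_new/V_old).
Step 2:
                    B           C           A           M
  I             2.538       1.127      0.6448      0.5077
  C           0.05179     0.05179    -0.03453    -0.03453
  E              2.59       1.179      0.6103      0.4732
  solve Keq expr → x = -0.01726; check Q = 0.00293
Then remove 0.1542 M of M.
Step 3:
                    B           C           A           M
  I              2.59       1.179      0.6103       0.319
  C          -0.08073    -0.08073     0.05382     0.05382
  E             2.509       1.098      0.6641      0.3728
  solve Keq expr → x = 0.02691; check Q = 0.00293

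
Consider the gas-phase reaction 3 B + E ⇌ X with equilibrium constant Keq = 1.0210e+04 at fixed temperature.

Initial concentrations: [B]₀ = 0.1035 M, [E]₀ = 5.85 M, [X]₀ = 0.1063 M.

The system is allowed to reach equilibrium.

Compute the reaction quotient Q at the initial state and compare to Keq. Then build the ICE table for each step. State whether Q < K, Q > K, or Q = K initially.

Q₀ = 16.39; Q < K (proceeds forward)

Q₀ = 16.39 vs Keq = 1.0210e+04 ⇒ Q<K, forward
Step 1:
                    B           E           X
  Initial      0.1035        5.85      0.1063
  Change     -0.09031     -0.0301      0.0301
  Equil       0.01319        5.82      0.1364
  solve Keq expr → x = 0.0301; check Q = 1.0210e+04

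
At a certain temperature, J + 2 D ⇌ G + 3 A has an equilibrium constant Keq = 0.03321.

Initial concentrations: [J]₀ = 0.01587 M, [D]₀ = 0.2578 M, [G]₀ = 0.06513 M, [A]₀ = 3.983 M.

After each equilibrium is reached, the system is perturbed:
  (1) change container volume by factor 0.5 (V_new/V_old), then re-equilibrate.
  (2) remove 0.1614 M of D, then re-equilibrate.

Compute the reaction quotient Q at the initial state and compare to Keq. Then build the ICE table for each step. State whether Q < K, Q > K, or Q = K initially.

Q₀ = 3902; Q > K (proceeds reverse)

Q₀ = 3902 vs Keq = 0.03321 ⇒ Q>K, reverse
Step 1:
                  J         D         G         A
  I         0.01587    0.2578   0.06513     3.983
  C         0.06512    0.1302  -0.06512   -0.1954
  E         0.08099     0.388 7.4538e-06     3.788
  solve Keq expr → x = -0.06512; check Q = 0.03321
Then change container volume by factor 0.5 (V_new/V_old).
Step 2:
                  J         D         G         A
  I           0.162    0.7761 1.4908e-05     7.575
  C       7.4531e-06 1.4906e-05 -7.4531e-06 -2.2359e-05
  E           0.162    0.7761 7.4544e-06     7.575
  solve Keq expr → x = -7.4531e-06; check Q = 0.03321
Then remove 0.1614 M of D.
Step 3:
                  J         D         G         A
  I           0.162    0.6147 7.4544e-06     7.575
  C       2.7779e-06 5.5558e-06 -2.7779e-06 -8.3337e-06
  E           0.162    0.6147 4.6765e-06     7.575
  solve Keq expr → x = -2.7779e-06; check Q = 0.03321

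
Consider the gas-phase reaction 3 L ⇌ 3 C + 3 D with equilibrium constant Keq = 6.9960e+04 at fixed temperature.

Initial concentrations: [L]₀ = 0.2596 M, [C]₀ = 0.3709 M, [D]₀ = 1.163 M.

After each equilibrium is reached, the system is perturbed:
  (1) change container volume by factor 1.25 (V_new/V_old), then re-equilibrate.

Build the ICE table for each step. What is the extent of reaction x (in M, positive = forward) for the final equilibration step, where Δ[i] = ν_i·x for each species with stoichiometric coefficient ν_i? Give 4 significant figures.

x = 0.001065 M

Q₀ = 4.588 vs Keq = 6.9960e+04 ⇒ Q<K, forward
Step 1:
                    L           C           D
  I            0.2596      0.3709       1.163
  C           -0.2389      0.2389      0.2389
  E           0.02074      0.6098       1.402
  solve Keq expr → x = 0.07962; check Q = 6.9960e+04
Then change container volume by factor 1.25 (V_new/V_old).
Step 2:
                    L           C           D
  I            0.0166      0.4878       1.121
  C         -0.003194    0.003194    0.003194
  E            0.0134       0.491       1.125
  solve Keq expr → x = 0.001065; check Q = 6.9960e+04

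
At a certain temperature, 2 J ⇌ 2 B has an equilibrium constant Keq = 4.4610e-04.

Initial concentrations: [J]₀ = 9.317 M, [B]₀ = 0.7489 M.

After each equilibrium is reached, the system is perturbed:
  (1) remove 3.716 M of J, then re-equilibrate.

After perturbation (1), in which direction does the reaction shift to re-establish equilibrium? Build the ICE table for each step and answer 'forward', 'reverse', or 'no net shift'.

Q₀ = 0.006461 vs Keq = 4.4610e-04 ⇒ Q>K, reverse
Step 1:
                  J         B
  Initial     9.317    0.7489
  Change     0.5407   -0.5407
  Equil       9.858    0.2082
  solve Keq expr → x = -0.2703; check Q = 4.4610e-04
Then remove 3.716 M of J.
Step 2:
                  J         B
  Initial     6.142    0.2082
  Change    0.07686  -0.07686
  Equil       6.219    0.1313
  solve Keq expr → x = -0.03843; check Q = 4.4610e-04

Direction: reverse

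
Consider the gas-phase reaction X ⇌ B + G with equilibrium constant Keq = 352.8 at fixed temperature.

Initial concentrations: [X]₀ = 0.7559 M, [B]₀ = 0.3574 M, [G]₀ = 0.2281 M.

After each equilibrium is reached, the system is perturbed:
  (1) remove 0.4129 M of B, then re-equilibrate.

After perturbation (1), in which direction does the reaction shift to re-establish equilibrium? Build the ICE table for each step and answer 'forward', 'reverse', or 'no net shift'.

Q₀ = 0.1078 vs Keq = 352.8 ⇒ Q<K, forward
Step 1:
                  X         B         G
  I          0.7559    0.3574    0.2281
  C         -0.7528    0.7528    0.7528
  E        0.003087      1.11    0.9809
  solve Keq expr → x = 0.7528; check Q = 352.8
Then remove 0.4129 M of B.
Step 2:
                  X         B         G
  I        0.003087    0.6973    0.9809
  C       -0.001143  0.001143  0.001143
  E        0.001944    0.6985    0.9821
  solve Keq expr → x = 0.001143; check Q = 352.8

Direction: forward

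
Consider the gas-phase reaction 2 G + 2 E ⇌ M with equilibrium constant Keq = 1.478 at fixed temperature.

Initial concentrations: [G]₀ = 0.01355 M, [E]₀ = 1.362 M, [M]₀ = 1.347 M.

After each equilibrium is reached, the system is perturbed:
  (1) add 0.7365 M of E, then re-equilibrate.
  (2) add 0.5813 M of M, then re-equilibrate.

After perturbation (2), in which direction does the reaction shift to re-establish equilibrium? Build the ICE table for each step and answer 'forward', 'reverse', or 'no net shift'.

Q₀ = 3955 vs Keq = 1.478 ⇒ Q>K, reverse
Step 1:
                    G           E           M
  I           0.01355       1.362       1.347
  C            0.4626      0.4626     -0.2313
  E            0.4762       1.825       1.116
  solve Keq expr → x = -0.2313; check Q = 1.478
Then add 0.7365 M of E.
Step 2:
                    G           E           M
  I            0.4762       2.561       1.116
  C           -0.1125     -0.1125     0.05625
  E            0.3637       2.449       1.172
  solve Keq expr → x = 0.05625; check Q = 1.478
Then add 0.5813 M of M.
Step 3:
                    G           E           M
  I            0.3637       2.449       1.753
  C           0.06549     0.06549    -0.03274
  E            0.4291       2.514       1.721
  solve Keq expr → x = -0.03274; check Q = 1.478

Direction: reverse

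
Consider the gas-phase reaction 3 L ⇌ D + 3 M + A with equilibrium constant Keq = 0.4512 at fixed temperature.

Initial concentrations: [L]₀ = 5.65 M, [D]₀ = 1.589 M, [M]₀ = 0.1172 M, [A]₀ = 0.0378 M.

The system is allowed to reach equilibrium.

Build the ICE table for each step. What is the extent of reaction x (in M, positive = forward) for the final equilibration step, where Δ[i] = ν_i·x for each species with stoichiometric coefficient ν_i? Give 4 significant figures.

x = 0.711 M

Q₀ = 5.3611e-07 vs Keq = 0.4512 ⇒ Q<K, forward
Step 1:
                   L          D          M          A
  I             5.65      1.589     0.1172     0.0378
  C           -2.133      0.711      2.133      0.711
  E            3.517        2.3       2.25     0.7488
  solve Keq expr → x = 0.711; check Q = 0.4512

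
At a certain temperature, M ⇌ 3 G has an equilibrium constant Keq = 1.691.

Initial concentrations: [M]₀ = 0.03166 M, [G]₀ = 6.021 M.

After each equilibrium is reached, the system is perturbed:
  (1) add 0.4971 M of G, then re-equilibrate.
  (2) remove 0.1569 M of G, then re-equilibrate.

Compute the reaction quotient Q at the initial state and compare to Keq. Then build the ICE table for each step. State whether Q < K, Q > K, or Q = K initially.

Q₀ = 6894; Q > K (proceeds reverse)

Q₀ = 6894 vs Keq = 1.691 ⇒ Q>K, reverse
Step 1:
                  M         G
  Initial   0.03166     6.021
  Change      1.545    -4.634
  Equil       1.576     1.387
  solve Keq expr → x = -1.545; check Q = 1.691
Then add 0.4971 M of G.
Step 2:
                  M         G
  Initial     1.576     1.884
  Change     0.1514   -0.4541
  Equil       1.728      1.43
  solve Keq expr → x = -0.1514; check Q = 1.691
Then remove 0.1569 M of G.
Step 3:
                  M         G
  Initial     1.728     1.273
  Change   -0.04786    0.1436
  Equil        1.68     1.416
  solve Keq expr → x = 0.04786; check Q = 1.691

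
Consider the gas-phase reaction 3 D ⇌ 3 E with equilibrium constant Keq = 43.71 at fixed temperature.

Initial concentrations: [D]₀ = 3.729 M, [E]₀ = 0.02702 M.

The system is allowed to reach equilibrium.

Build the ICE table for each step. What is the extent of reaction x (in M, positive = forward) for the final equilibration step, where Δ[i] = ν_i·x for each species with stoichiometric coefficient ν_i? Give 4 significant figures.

x = 0.9662 M

Q₀ = 3.8043e-07 vs Keq = 43.71 ⇒ Q<K, forward
Step 1:
                    D           E
  init          3.729     0.02702
  Δ            -2.898       2.898
  eq           0.8305       2.926
  solve Keq expr → x = 0.9662; check Q = 43.71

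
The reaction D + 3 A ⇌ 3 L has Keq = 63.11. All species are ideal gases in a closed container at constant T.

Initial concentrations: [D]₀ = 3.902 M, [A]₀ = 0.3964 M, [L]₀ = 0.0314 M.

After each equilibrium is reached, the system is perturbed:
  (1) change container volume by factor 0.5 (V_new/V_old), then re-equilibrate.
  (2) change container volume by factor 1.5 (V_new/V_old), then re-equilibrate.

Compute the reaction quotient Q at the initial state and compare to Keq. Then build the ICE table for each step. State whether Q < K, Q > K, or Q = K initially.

Q₀ = 1.2738e-04; Q < K (proceeds forward)

Q₀ = 1.2738e-04 vs Keq = 63.11 ⇒ Q<K, forward
Step 1:
                    D           A           L
  Initial       3.902      0.3964      0.0314
  Change      -0.1123      -0.337       0.337
  Equil          3.79     0.05936      0.3684
  solve Keq expr → x = 0.1123; check Q = 63.11
Then change container volume by factor 0.5 (V_new/V_old).
Step 2:
                    D           A           L
  Initial       7.579      0.1187      0.7369
  Change    -0.007229    -0.02169     0.02169
  Equil         7.572     0.09703      0.7586
  solve Keq expr → x = 0.007229; check Q = 63.11
Then change container volume by factor 1.5 (V_new/V_old).
Step 3:
                    D           A           L
  Initial       5.048     0.06468      0.5057
  Change     0.002718    0.008154   -0.008154
  Equil         5.051     0.07284      0.4976
  solve Keq expr → x = -0.002718; check Q = 63.11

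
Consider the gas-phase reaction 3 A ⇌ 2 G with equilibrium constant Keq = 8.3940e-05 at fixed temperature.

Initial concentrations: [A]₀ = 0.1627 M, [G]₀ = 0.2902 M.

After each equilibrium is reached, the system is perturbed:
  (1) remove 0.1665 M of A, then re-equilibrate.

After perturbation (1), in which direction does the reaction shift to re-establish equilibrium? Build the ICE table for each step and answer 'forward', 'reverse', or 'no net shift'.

Direction: reverse

Q₀ = 19.55 vs Keq = 8.3940e-05 ⇒ Q>K, reverse
Step 1:
                  A         G
  Initial    0.1627    0.2902
  Change      0.429    -0.286
  Equil      0.5917   0.00417
  solve Keq expr → x = -0.143; check Q = 8.3940e-05
Then remove 0.1665 M of A.
Step 2:
                  A         G
  Initial    0.4252   0.00417
  Change   0.002412 -0.001608
  Equil      0.4277  0.002562
  solve Keq expr → x = -8.0410e-04; check Q = 8.3940e-05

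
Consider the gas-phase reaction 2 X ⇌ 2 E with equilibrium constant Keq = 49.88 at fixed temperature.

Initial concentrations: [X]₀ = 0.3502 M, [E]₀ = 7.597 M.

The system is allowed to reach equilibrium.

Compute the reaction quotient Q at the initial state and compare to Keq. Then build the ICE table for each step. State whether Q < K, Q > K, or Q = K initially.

Q₀ = 470.6; Q > K (proceeds reverse)

Q₀ = 470.6 vs Keq = 49.88 ⇒ Q>K, reverse
Step 1:
                    X           E
  Initial      0.3502       7.597
  Change       0.6355     -0.6355
  Equil        0.9857       6.962
  solve Keq expr → x = -0.3177; check Q = 49.88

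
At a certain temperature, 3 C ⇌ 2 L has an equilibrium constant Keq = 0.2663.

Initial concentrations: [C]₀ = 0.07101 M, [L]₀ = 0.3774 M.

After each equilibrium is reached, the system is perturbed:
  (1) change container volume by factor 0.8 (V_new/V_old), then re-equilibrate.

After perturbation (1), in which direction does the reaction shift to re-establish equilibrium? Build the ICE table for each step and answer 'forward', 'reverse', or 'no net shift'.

Q₀ = 397.8 vs Keq = 0.2663 ⇒ Q>K, reverse
Step 1:
                   C          L
  I          0.07101     0.3774
  C           0.3526    -0.2351
  E           0.4237     0.1423
  solve Keq expr → x = -0.1175; check Q = 0.2663
Then change container volume by factor 0.8 (V_new/V_old).
Step 2:
                   C          L
  I           0.5296     0.1779
  C         -0.01713    0.01142
  E           0.5124     0.1893
  solve Keq expr → x = 0.005711; check Q = 0.2663

Direction: forward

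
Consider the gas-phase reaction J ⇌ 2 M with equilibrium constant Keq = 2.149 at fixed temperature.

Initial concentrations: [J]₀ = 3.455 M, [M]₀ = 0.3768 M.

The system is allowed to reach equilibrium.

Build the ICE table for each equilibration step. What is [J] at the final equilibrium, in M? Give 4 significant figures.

Q₀ = 0.04109 vs Keq = 2.149 ⇒ Q<K, forward
Step 1:
                   J          M
  Initial      3.455     0.3768
  Change     -0.9676      1.935
  Equil        2.487      2.312
  solve Keq expr → x = 0.9676; check Q = 2.149

[J]_eq = 2.487 M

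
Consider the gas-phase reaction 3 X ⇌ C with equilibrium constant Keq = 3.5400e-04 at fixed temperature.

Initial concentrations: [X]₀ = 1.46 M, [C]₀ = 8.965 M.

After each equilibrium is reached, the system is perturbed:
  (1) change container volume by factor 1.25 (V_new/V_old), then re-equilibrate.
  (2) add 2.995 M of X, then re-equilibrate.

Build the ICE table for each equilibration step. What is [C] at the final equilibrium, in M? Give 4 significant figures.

Q₀ = 2.881 vs Keq = 3.5400e-04 ⇒ Q>K, reverse
Step 1:
                  X         C
  init         1.46     8.965
  Δ           18.48    -6.159
  eq          19.94     2.806
  solve Keq expr → x = -6.159; check Q = 3.5400e-04
Then change container volume by factor 1.25 (V_new/V_old).
Step 2:
                  X         C
  init        15.95     2.245
  Δ           1.291   -0.4303
  eq          17.24     1.814
  solve Keq expr → x = -0.4303; check Q = 3.5400e-04
Then add 2.995 M of X.
Step 3:
                  X         C
  init        20.24     1.814
  Δ           -1.52    0.5066
  eq          18.72     2.321
  solve Keq expr → x = 0.5066; check Q = 3.5400e-04

[C]_eq = 2.321 M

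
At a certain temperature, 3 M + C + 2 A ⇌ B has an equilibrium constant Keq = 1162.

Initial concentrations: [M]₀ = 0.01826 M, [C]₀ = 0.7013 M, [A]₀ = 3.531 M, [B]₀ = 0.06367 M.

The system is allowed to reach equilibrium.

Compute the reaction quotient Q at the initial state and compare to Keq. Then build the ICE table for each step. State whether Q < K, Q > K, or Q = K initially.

Q₀ = 1196; Q > K (proceeds reverse)

Q₀ = 1196 vs Keq = 1162 ⇒ Q>K, reverse
Step 1:
                    M           C           A           B
  init        0.01826      0.7013       3.531     0.06367
  Δ        1.7005e-04  5.6684e-05  1.1337e-04 -5.6684e-05
  eq          0.01843      0.7014       3.531     0.06361
  solve Keq expr → x = -5.6684e-05; check Q = 1162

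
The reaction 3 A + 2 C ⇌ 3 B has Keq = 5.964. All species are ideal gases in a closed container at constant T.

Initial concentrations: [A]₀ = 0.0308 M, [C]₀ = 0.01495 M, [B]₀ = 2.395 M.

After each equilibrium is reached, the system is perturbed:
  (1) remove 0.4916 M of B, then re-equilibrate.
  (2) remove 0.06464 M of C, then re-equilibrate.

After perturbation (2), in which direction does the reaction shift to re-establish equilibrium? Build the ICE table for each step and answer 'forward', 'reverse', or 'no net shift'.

Q₀ = 2.1037e+09 vs Keq = 5.964 ⇒ Q>K, reverse
Step 1:
                   A          C          B
  init        0.0308    0.01495      2.395
  Δ           0.9842     0.6561    -0.9842
  eq           1.015     0.6711      1.411
  solve Keq expr → x = -0.3281; check Q = 5.964
Then remove 0.4916 M of B.
Step 2:
                   A          C          B
  init         1.015     0.6711     0.9192
  Δ          -0.1534    -0.1023     0.1534
  eq          0.8616     0.5688      1.073
  solve Keq expr → x = 0.05113; check Q = 5.964
Then remove 0.06464 M of C.
Step 3:
                   A          C          B
  init        0.8616     0.5042      1.073
  Δ          0.02723    0.01816   -0.02723
  eq          0.8888     0.5223      1.045
  solve Keq expr → x = -0.009078; check Q = 5.964

Direction: reverse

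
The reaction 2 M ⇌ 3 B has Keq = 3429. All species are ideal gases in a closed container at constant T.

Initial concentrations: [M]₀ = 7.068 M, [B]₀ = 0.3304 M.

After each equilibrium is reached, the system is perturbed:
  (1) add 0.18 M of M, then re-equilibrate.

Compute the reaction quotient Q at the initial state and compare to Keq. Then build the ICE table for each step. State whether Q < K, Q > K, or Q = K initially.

Q₀ = 7.2198e-04; Q < K (proceeds forward)

Q₀ = 7.2198e-04 vs Keq = 3429 ⇒ Q<K, forward
Step 1:
                    M           B
  init          7.068      0.3304
  Δ            -6.519       9.779
  eq           0.5489       10.11
  solve Keq expr → x = 3.26; check Q = 3429
Then add 0.18 M of M.
Step 2:
                    M           B
  init         0.7289       10.11
  Δ           -0.1603      0.2405
  eq           0.5686       10.35
  solve Keq expr → x = 0.08015; check Q = 3429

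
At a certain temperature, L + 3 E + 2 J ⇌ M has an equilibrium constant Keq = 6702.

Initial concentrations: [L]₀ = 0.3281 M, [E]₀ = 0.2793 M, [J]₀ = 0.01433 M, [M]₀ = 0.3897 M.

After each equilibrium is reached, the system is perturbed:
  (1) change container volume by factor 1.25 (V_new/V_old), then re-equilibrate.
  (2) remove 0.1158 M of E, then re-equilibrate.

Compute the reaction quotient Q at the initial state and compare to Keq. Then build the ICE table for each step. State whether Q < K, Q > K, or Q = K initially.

Q₀ = 2.6547e+05 vs Keq = 6702 ⇒ Q>K, reverse
Step 1:
                  L         E         J         M
  I          0.3281    0.2793   0.01433    0.3897
  C         0.02314   0.06941   0.04627  -0.02314
  E          0.3512    0.3487    0.0606    0.3666
  solve Keq expr → x = -0.02314; check Q = 6702
Then change container volume by factor 1.25 (V_new/V_old).
Step 2:
                  L         E         J         M
  I           0.281     0.279   0.04848    0.2933
  C         0.01052   0.03156   0.02104  -0.01052
  E          0.2915    0.3105   0.06952    0.2827
  solve Keq expr → x = -0.01052; check Q = 6702
Then remove 0.1158 M of E.
Step 3:
                  L         E         J         M
  I          0.2915    0.1947   0.06952    0.2827
  C         0.01446   0.04338   0.02892  -0.01446
  E           0.306    0.2381   0.09844    0.2683
  solve Keq expr → x = -0.01446; check Q = 6702

Q₀ = 2.6547e+05; Q > K (proceeds reverse)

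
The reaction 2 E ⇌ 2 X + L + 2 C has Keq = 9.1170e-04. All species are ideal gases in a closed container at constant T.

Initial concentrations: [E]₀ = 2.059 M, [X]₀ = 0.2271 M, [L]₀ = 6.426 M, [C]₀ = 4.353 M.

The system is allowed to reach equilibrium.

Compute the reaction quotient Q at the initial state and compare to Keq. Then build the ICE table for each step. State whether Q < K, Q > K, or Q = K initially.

Q₀ = 1.481 vs Keq = 9.1170e-04 ⇒ Q>K, reverse
Step 1:
                  E         X         L         C
  Initial     2.059    0.2271     6.426     4.353
  Change     0.2205   -0.2205   -0.1102   -0.2205
  Equil       2.279  0.006627     6.316     4.133
  solve Keq expr → x = -0.1102; check Q = 9.1170e-04

Q₀ = 1.481; Q > K (proceeds reverse)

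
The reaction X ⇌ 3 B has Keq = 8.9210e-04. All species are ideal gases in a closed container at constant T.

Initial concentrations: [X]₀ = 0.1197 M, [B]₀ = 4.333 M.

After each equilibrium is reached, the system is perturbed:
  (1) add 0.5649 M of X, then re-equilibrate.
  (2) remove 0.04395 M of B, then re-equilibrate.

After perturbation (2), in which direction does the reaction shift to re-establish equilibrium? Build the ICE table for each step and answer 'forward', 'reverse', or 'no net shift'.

Direction: forward

Q₀ = 679.6 vs Keq = 8.9210e-04 ⇒ Q>K, reverse
Step 1:
                  X         B
  Initial    0.1197     4.333
  Change      1.407    -4.222
  Equil       1.527    0.1109
  solve Keq expr → x = -1.407; check Q = 8.9210e-04
Then add 0.5649 M of X.
Step 2:
                  X         B
  Initial     2.092    0.1109
  Change  -0.004061   0.01218
  Equil       2.088     0.123
  solve Keq expr → x = 0.004061; check Q = 8.9210e-04
Then remove 0.04395 M of B.
Step 3:
                  X         B
  Initial     2.088   0.07909
  Change   -0.01455   0.04366
  Equil       2.073    0.1228
  solve Keq expr → x = 0.01455; check Q = 8.9210e-04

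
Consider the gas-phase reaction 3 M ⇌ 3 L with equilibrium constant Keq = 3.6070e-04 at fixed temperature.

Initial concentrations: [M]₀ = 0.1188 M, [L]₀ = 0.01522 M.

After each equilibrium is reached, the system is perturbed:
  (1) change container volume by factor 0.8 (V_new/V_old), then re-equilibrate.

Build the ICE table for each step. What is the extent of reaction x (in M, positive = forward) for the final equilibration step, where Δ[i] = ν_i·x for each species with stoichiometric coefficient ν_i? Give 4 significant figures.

x = 0 M

Q₀ = 0.002103 vs Keq = 3.6070e-04 ⇒ Q>K, reverse
Step 1:
                    M           L
  Initial      0.1188     0.01522
  Change     0.006314   -0.006314
  Equil        0.1251    0.008906
  solve Keq expr → x = -0.002105; check Q = 3.6070e-04
Then change container volume by factor 0.8 (V_new/V_old).
Step 2:
                    M           L
  Initial      0.1564     0.01113
  Change            0           0
  Equil        0.1564     0.01113
  solve Keq expr → x = 0; check Q = 3.6070e-04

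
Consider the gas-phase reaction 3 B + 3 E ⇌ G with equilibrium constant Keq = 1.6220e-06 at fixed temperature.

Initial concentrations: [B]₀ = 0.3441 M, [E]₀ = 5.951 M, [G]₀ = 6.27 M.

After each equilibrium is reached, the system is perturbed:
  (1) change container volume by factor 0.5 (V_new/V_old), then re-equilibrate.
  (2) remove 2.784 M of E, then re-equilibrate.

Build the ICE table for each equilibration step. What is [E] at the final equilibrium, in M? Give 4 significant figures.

Q₀ = 0.7302 vs Keq = 1.6220e-06 ⇒ Q>K, reverse
Step 1:
                  B         E         G
  Initial    0.3441     5.951      6.27
  Change      8.523     8.523    -2.841
  Equil       8.867     14.47     3.429
  solve Keq expr → x = -2.841; check Q = 1.6220e-06
Then change container volume by factor 0.5 (V_new/V_old).
Step 2:
                  B         E         G
  Initial     17.73     28.95     6.858
  Change     -8.734    -8.734     2.911
  Equil       9.001     20.21     9.769
  solve Keq expr → x = 2.911; check Q = 1.6220e-06
Then remove 2.784 M of E.
Step 3:
                  B         E         G
  Initial     9.001     17.43     9.769
  Change     0.8531    0.8531   -0.2844
  Equil       9.854     18.28     9.485
  solve Keq expr → x = -0.2844; check Q = 1.6220e-06

[E]_eq = 18.28 M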